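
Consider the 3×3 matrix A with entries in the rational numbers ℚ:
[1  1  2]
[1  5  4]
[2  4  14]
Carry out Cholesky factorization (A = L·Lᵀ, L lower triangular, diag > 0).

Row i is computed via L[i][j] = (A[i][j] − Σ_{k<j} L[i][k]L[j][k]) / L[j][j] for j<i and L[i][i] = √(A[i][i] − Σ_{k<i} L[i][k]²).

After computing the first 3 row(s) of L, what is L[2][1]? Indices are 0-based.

Step 1: L[0][0] = √(1) = 1.
  L[1][0] = (1) / L[0][0] = 1.
Step 2: L[1][1] = √(4) = 2.
  L[2][0] = (2) / L[0][0] = 2.
  L[2][1] = (2) / L[1][1] = 1.
Step 3: L[2][2] = √(9) = 3.

L[2][1] = 1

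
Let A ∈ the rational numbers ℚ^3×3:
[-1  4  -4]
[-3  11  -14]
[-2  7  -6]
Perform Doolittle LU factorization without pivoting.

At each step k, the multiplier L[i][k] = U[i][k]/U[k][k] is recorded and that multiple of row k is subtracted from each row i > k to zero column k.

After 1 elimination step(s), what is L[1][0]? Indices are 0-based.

L[1][0] = 3

[col 0] pivot -1
  R1 -= 3*R0 → (0, -1, -2)  (L[1][0] := 3)
  R2 -= 2*R0 → (0, -1, 2)  (L[2][0] := 2)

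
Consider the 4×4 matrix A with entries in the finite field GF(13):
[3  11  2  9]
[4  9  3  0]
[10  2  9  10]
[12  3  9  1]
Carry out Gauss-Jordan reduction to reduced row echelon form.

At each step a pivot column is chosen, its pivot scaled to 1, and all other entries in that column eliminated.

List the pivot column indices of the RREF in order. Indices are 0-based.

pivot columns: 0, 1, 2, 3

step 1: normalize row 0 (÷3) = (1, 8, 5, 3)
  row 1: subtract 4×row0 = (0, 3, 9, 1)
  row 2: subtract 10×row0 = (0, 0, 11, 6)
  row 3: subtract 12×row0 = (0, 11, 1, 4)
step 2: normalize row 1 (÷3) = (0, 1, 3, 9)
  row 0: subtract 8×row1 = (1, 0, 7, 9)
  row 3: subtract 11×row1 = (0, 0, 7, 9)
step 3: normalize row 2 (÷11) = (0, 0, 1, 10)
  row 0: subtract 7×row2 = (1, 0, 0, 4)
  row 1: subtract 3×row2 = (0, 1, 0, 5)
  row 3: subtract 7×row2 = (0, 0, 0, 4)
step 4: normalize row 3 (÷4) = (0, 0, 0, 1)
  row 0: subtract 4×row3 = (1, 0, 0, 0)
  row 1: subtract 5×row3 = (0, 1, 0, 0)
  row 2: subtract 10×row3 = (0, 0, 1, 0)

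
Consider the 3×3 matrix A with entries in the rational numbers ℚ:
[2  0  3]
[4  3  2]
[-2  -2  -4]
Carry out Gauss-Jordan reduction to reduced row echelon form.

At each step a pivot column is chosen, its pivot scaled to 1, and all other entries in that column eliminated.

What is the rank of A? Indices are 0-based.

rank = 3

pivot(0,0)=2: scale R0 → (1, 0, 3/2)
  clear (1,0): R1 −= (4)R0 → (0, 3, -4)
  clear (2,0): R2 −= (-2)R0 → (0, -2, -1)
pivot(1,1)=3: scale R1 → (0, 1, -4/3)
  clear (2,1): R2 −= (-2)R1 → (0, 0, -11/3)
pivot(2,2)=-11/3: scale R2 → (0, 0, 1)
  clear (0,2): R0 −= (3/2)R2 → (1, 0, 0)
  clear (1,2): R1 −= (-4/3)R2 → (0, 1, 0)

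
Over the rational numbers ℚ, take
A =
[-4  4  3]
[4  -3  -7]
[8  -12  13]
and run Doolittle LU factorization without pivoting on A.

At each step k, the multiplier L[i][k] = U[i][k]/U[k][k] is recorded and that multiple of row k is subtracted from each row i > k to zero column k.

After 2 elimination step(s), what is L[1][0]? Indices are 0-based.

k=0: U[0][0]=-4
  eliminate (1,0): mult=-1, new row 1: (0, 1, -4); set L[1][0]=-1
  eliminate (2,0): mult=-2, new row 2: (0, -4, 19); set L[2][0]=-2
k=1: U[1][1]=1
  eliminate (2,1): mult=-4, new row 2: (0, 0, 3); set L[2][1]=-4

L[1][0] = -1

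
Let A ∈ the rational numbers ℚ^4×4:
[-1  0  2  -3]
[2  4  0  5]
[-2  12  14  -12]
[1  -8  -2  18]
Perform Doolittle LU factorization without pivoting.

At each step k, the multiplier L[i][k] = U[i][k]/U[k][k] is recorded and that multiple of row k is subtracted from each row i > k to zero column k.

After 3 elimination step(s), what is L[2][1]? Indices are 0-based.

L[2][1] = 3

[col 0] pivot -1
  R1 -= -2*R0 → (0, 4, 4, -1)  (L[1][0] := -2)
  R2 -= 2*R0 → (0, 12, 10, -6)  (L[2][0] := 2)
  R3 -= -1*R0 → (0, -8, 0, 15)  (L[3][0] := -1)
[col 1] pivot 4
  R2 -= 3*R1 → (0, 0, -2, -3)  (L[2][1] := 3)
  R3 -= -2*R1 → (0, 0, 8, 13)  (L[3][1] := -2)
[col 2] pivot -2
  R3 -= -4*R2 → (0, 0, 0, 1)  (L[3][2] := -4)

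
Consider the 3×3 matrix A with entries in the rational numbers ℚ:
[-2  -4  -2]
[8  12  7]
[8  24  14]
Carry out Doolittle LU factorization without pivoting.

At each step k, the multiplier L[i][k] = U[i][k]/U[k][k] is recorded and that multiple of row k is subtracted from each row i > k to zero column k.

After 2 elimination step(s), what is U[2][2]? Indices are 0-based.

Step 1: pivot at (0,0) is -2.
  row1 ← row1 − (-4)·row0  ⇒  L[1][0]=-4, U row1=(0, -4, -1)
  row2 ← row2 − (-4)·row0  ⇒  L[2][0]=-4, U row2=(0, 8, 6)
Step 2: pivot at (1,1) is -4.
  row2 ← row2 − (-2)·row1  ⇒  L[2][1]=-2, U row2=(0, 0, 4)

U[2][2] = 4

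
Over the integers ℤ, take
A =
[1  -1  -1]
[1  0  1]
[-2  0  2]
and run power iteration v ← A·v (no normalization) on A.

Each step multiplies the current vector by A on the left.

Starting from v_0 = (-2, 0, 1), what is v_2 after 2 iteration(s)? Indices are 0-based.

v_0 = (-2, 0, 1).
v_1 = A·v_0 = (-3, -1, 6).
v_2 = A·v_1 = (-8, 3, 18).

v_2 = (-8, 3, 18)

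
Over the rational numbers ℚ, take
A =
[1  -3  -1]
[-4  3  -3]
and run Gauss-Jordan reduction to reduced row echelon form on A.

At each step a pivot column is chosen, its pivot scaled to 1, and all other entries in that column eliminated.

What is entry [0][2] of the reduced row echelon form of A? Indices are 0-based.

pivot(0,0)=1: scale R0 → (1, -3, -1)
  clear (1,0): R1 −= (-4)R0 → (0, -9, -7)
pivot(1,1)=-9: scale R1 → (0, 1, 7/9)
  clear (0,1): R0 −= (-3)R1 → (1, 0, 4/3)

M[0][2] = 4/3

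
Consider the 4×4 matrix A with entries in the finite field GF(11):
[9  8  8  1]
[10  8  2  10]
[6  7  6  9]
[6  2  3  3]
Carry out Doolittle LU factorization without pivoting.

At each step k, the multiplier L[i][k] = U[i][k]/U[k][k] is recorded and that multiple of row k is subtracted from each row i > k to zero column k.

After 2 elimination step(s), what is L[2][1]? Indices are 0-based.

[col 0] pivot 9
  R1 -= 6*R0 → (0, 4, 9, 4)  (L[1][0] := 6)
  R2 -= 8*R0 → (0, 9, 8, 1)  (L[2][0] := 8)
  R3 -= 8*R0 → (0, 4, 5, 6)  (L[3][0] := 8)
[col 1] pivot 4
  R2 -= 5*R1 → (0, 0, 7, 3)  (L[2][1] := 5)
  R3 -= 1*R1 → (0, 0, 7, 2)  (L[3][1] := 1)

L[2][1] = 5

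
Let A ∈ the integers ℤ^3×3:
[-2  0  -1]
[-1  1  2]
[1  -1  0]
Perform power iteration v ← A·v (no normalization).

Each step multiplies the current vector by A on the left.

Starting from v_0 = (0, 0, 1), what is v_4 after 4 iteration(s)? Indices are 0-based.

v_4 = (3, -6, 4)

v_0 = (0, 0, 1).
v_1 = A·v_0 = (-1, 2, 0).
v_2 = A·v_1 = (2, 3, -3).
v_3 = A·v_2 = (-1, -5, -1).
v_4 = A·v_3 = (3, -6, 4).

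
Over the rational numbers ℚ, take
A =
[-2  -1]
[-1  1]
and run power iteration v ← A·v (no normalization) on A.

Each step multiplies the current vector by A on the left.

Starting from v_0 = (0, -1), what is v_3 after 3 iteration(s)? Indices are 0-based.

v_0 = (0, -1).
v_1 = A·v_0 = (1, -1).
v_2 = A·v_1 = (-1, -2).
v_3 = A·v_2 = (4, -1).

v_3 = (4, -1)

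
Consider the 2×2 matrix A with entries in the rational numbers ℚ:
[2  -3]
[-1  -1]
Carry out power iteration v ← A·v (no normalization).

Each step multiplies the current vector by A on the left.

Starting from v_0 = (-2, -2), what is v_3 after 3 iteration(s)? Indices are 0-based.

v_3 = (2, 14)

v_0 = (-2, -2).
v_1 = A·v_0 = (2, 4).
v_2 = A·v_1 = (-8, -6).
v_3 = A·v_2 = (2, 14).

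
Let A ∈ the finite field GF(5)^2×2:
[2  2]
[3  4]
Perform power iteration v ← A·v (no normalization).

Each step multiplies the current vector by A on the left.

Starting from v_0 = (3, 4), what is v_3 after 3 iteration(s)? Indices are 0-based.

v_0 = (3, 4).
v_1 = A·v_0 = (4, 0).
v_2 = A·v_1 = (3, 2).
v_3 = A·v_2 = (0, 2).

v_3 = (0, 2)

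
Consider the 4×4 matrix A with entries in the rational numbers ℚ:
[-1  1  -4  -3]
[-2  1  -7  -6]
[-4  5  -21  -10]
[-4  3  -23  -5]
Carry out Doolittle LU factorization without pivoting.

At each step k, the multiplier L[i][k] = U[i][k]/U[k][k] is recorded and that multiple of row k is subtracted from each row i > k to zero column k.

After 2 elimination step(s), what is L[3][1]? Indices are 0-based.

Step 1: pivot at (0,0) is -1.
  row1 ← row1 − (2)·row0  ⇒  L[1][0]=2, U row1=(0, -1, 1, 0)
  row2 ← row2 − (4)·row0  ⇒  L[2][0]=4, U row2=(0, 1, -5, 2)
  row3 ← row3 − (4)·row0  ⇒  L[3][0]=4, U row3=(0, -1, -7, 7)
Step 2: pivot at (1,1) is -1.
  row2 ← row2 − (-1)·row1  ⇒  L[2][1]=-1, U row2=(0, 0, -4, 2)
  row3 ← row3 − (1)·row1  ⇒  L[3][1]=1, U row3=(0, 0, -8, 7)

L[3][1] = 1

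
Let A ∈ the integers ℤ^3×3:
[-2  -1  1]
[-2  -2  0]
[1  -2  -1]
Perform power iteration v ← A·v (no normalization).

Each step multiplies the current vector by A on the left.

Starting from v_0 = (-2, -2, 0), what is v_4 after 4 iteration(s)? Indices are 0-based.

v_0 = (-2, -2, 0).
v_1 = A·v_0 = (6, 8, 2).
v_2 = A·v_1 = (-18, -28, -12).
v_3 = A·v_2 = (52, 92, 50).
v_4 = A·v_3 = (-146, -288, -182).

v_4 = (-146, -288, -182)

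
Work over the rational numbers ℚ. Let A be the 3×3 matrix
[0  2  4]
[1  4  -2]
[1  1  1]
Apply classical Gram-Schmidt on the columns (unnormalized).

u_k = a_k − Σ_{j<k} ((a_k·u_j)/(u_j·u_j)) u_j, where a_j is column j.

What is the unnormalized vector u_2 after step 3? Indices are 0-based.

u_2 = (54/17, -36/17, 36/17)

Step 1: u_0 = a_0 = (0, 1, 1).
Step 2: u_1 = a_1 − (5/2)·u_0 = (2, 3/2, -3/2).
Step 3: u_2 = a_2 − (-1/2)·u_0 − (7/17)·u_1 = (54/17, -36/17, 36/17).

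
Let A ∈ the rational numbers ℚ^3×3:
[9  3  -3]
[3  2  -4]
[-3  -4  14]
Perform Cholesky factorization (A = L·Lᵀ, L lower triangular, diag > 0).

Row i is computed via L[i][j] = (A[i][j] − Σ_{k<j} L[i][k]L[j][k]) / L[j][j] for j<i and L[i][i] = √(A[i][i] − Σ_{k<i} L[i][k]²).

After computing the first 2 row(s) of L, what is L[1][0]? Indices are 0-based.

L[1][0] = 1

Step 1: L[0][0] = √(9) = 3.
  L[1][0] = (3) / L[0][0] = 1.
Step 2: L[1][1] = √(1) = 1.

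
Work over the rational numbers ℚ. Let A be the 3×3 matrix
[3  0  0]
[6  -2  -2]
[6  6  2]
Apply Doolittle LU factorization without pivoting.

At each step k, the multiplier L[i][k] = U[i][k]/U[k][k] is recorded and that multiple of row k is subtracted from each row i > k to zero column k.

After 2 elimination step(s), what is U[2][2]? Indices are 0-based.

[col 0] pivot 3
  R1 -= 2*R0 → (0, -2, -2)  (L[1][0] := 2)
  R2 -= 2*R0 → (0, 6, 2)  (L[2][0] := 2)
[col 1] pivot -2
  R2 -= -3*R1 → (0, 0, -4)  (L[2][1] := -3)

U[2][2] = -4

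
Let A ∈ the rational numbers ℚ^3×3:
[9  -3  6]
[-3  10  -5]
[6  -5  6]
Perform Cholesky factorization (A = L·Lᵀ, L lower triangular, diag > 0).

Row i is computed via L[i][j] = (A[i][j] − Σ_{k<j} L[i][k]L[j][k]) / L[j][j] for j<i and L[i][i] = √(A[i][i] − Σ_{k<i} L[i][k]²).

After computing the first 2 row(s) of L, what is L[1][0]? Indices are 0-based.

L[1][0] = -1

Step 1: L[0][0] = √(9) = 3.
  L[1][0] = (-3) / L[0][0] = -1.
Step 2: L[1][1] = √(9) = 3.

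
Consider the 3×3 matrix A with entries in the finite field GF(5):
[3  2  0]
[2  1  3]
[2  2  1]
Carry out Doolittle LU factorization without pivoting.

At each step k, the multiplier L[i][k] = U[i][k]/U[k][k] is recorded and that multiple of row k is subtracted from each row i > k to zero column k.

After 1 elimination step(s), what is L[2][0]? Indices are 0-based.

Step 1: pivot at (0,0) is 3.
  row1 ← row1 − (4)·row0  ⇒  L[1][0]=4, U row1=(0, 3, 3)
  row2 ← row2 − (4)·row0  ⇒  L[2][0]=4, U row2=(0, 4, 1)

L[2][0] = 4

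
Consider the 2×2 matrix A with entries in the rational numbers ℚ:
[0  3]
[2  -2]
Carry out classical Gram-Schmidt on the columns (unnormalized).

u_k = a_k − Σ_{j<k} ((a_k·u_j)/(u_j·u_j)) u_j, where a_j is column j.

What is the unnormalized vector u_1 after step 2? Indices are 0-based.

Step 1: u_0 = a_0 = (0, 2).
Step 2: u_1 = a_1 − (-1)·u_0 = (3, 0).

u_1 = (3, 0)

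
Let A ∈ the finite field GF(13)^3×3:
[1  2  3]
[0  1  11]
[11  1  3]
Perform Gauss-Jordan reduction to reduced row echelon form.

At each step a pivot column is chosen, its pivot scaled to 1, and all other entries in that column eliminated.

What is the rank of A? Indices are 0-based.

step 1: normalize row 0 (÷1) = (1, 2, 3)
  row 2: subtract 11×row0 = (0, 5, 9)
step 2: normalize row 1 (÷1) = (0, 1, 11)
  row 0: subtract 2×row1 = (1, 0, 7)
  row 2: subtract 5×row1 = (0, 0, 6)
step 3: normalize row 2 (÷6) = (0, 0, 1)
  row 0: subtract 7×row2 = (1, 0, 0)
  row 1: subtract 11×row2 = (0, 1, 0)

rank = 3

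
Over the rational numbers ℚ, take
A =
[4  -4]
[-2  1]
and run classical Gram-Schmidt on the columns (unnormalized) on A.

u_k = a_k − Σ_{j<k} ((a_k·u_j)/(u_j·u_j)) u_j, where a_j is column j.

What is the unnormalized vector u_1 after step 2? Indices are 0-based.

u_1 = (-2/5, -4/5)

Step 1: u_0 = a_0 = (4, -2).
Step 2: u_1 = a_1 − (-9/10)·u_0 = (-2/5, -4/5).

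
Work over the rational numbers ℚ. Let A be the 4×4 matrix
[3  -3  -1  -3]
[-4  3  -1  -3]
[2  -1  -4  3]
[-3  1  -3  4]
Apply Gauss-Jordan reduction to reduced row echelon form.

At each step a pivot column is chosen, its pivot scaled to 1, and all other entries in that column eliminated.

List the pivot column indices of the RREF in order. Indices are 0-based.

step 1: normalize row 0 (÷3) = (1, -1, -1/3, -1)
  row 1: subtract -4×row0 = (0, -1, -7/3, -7)
  row 2: subtract 2×row0 = (0, 1, -10/3, 5)
  row 3: subtract -3×row0 = (0, -2, -4, 1)
step 2: normalize row 1 (÷-1) = (0, 1, 7/3, 7)
  row 0: subtract -1×row1 = (1, 0, 2, 6)
  row 2: subtract 1×row1 = (0, 0, -17/3, -2)
  row 3: subtract -2×row1 = (0, 0, 2/3, 15)
step 3: normalize row 2 (÷-17/3) = (0, 0, 1, 6/17)
  row 0: subtract 2×row2 = (1, 0, 0, 90/17)
  row 1: subtract 7/3×row2 = (0, 1, 0, 105/17)
  row 3: subtract 2/3×row2 = (0, 0, 0, 251/17)
step 4: normalize row 3 (÷251/17) = (0, 0, 0, 1)
  row 0: subtract 90/17×row3 = (1, 0, 0, 0)
  row 1: subtract 105/17×row3 = (0, 1, 0, 0)
  row 2: subtract 6/17×row3 = (0, 0, 1, 0)

pivot columns: 0, 1, 2, 3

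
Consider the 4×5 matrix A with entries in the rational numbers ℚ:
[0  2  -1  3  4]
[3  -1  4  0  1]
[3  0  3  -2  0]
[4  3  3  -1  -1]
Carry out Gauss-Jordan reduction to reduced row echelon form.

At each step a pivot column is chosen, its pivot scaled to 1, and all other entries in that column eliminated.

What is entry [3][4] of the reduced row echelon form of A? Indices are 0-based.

[1] R0 <-> R1
[1] R0 /= 3  ⇒  (1, -1/3, 4/3, 0, 1/3)
     R2 -= 3·R0  ⇒  (0, 1, -1, -2, -1)
     R3 -= 4·R0  ⇒  (0, 13/3, -7/3, -1, -7/3)
[2] R1 /= 2  ⇒  (0, 1, -1/2, 3/2, 2)
     R0 -= -1/3·R1  ⇒  (1, 0, 7/6, 1/2, 1)
     R2 -= 1·R1  ⇒  (0, 0, -1/2, -7/2, -3)
     R3 -= 13/3·R1  ⇒  (0, 0, -1/6, -15/2, -11)
[3] R2 /= -1/2  ⇒  (0, 0, 1, 7, 6)
     R0 -= 7/6·R2  ⇒  (1, 0, 0, -23/3, -6)
     R1 -= -1/2·R2  ⇒  (0, 1, 0, 5, 5)
     R3 -= -1/6·R2  ⇒  (0, 0, 0, -19/3, -10)
[4] R3 /= -19/3  ⇒  (0, 0, 0, 1, 30/19)
     R0 -= -23/3·R3  ⇒  (1, 0, 0, 0, 116/19)
     R1 -= 5·R3  ⇒  (0, 1, 0, 0, -55/19)
     R2 -= 7·R3  ⇒  (0, 0, 1, 0, -96/19)

M[3][4] = 30/19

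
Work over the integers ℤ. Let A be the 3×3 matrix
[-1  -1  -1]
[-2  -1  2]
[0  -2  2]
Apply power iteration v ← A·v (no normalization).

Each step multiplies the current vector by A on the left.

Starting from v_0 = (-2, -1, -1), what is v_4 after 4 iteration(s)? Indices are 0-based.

v_4 = (-47, -41, -6)

v_0 = (-2, -1, -1).
v_1 = A·v_0 = (4, 3, 0).
v_2 = A·v_1 = (-7, -11, -6).
v_3 = A·v_2 = (24, 13, 10).
v_4 = A·v_3 = (-47, -41, -6).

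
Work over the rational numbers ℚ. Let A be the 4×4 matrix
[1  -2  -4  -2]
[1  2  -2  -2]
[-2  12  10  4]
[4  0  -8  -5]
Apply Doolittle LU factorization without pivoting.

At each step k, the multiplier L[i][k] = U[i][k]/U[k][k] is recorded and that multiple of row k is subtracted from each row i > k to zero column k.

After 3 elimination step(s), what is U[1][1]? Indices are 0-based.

U[1][1] = 4

k=0: U[0][0]=1
  eliminate (1,0): mult=1, new row 1: (0, 4, 2, 0); set L[1][0]=1
  eliminate (2,0): mult=-2, new row 2: (0, 8, 2, 0); set L[2][0]=-2
  eliminate (3,0): mult=4, new row 3: (0, 8, 8, 3); set L[3][0]=4
k=1: U[1][1]=4
  eliminate (2,1): mult=2, new row 2: (0, 0, -2, 0); set L[2][1]=2
  eliminate (3,1): mult=2, new row 3: (0, 0, 4, 3); set L[3][1]=2
k=2: U[2][2]=-2
  eliminate (3,2): mult=-2, new row 3: (0, 0, 0, 3); set L[3][2]=-2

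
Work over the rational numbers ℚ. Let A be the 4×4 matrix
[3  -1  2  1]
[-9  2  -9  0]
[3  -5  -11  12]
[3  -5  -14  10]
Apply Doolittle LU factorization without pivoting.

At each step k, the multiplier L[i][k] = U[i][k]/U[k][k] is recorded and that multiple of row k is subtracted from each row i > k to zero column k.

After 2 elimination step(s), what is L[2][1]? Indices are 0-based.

L[2][1] = 4

k=0: U[0][0]=3
  eliminate (1,0): mult=-3, new row 1: (0, -1, -3, 3); set L[1][0]=-3
  eliminate (2,0): mult=1, new row 2: (0, -4, -13, 11); set L[2][0]=1
  eliminate (3,0): mult=1, new row 3: (0, -4, -16, 9); set L[3][0]=1
k=1: U[1][1]=-1
  eliminate (2,1): mult=4, new row 2: (0, 0, -1, -1); set L[2][1]=4
  eliminate (3,1): mult=4, new row 3: (0, 0, -4, -3); set L[3][1]=4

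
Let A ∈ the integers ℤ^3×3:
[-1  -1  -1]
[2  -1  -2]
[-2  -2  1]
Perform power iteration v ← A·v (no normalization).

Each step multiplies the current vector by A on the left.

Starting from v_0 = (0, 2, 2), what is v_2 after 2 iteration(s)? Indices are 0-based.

v_0 = (0, 2, 2).
v_1 = A·v_0 = (-4, -6, -2).
v_2 = A·v_1 = (12, 2, 18).

v_2 = (12, 2, 18)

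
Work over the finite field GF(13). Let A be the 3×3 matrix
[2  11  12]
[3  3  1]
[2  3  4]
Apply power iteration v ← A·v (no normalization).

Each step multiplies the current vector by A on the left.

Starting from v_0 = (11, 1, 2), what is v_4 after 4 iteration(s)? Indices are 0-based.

v_0 = (11, 1, 2).
v_1 = A·v_0 = (5, 12, 7).
v_2 = A·v_1 = (5, 6, 9).
v_3 = A·v_2 = (2, 3, 12).
v_4 = A·v_3 = (12, 1, 9).

v_4 = (12, 1, 9)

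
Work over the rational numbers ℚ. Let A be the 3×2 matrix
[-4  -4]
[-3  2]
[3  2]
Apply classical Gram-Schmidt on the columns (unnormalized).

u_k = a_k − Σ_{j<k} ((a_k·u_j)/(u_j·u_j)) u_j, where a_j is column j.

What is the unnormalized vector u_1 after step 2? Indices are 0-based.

u_1 = (-36/17, 58/17, 10/17)

Step 1: u_0 = a_0 = (-4, -3, 3).
Step 2: u_1 = a_1 − (8/17)·u_0 = (-36/17, 58/17, 10/17).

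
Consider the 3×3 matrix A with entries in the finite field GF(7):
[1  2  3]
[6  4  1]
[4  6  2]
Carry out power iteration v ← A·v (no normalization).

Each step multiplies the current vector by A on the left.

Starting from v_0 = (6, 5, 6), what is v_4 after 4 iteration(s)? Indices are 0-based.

v_0 = (6, 5, 6).
v_1 = A·v_0 = (6, 6, 3).
v_2 = A·v_1 = (6, 0, 3).
v_3 = A·v_2 = (1, 4, 2).
v_4 = A·v_3 = (1, 3, 4).

v_4 = (1, 3, 4)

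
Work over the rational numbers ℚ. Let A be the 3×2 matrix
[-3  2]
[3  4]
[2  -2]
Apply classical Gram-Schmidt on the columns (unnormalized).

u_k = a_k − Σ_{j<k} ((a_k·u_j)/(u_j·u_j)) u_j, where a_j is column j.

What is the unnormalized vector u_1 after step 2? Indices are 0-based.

u_1 = (25/11, 41/11, -24/11)

Step 1: u_0 = a_0 = (-3, 3, 2).
Step 2: u_1 = a_1 − (1/11)·u_0 = (25/11, 41/11, -24/11).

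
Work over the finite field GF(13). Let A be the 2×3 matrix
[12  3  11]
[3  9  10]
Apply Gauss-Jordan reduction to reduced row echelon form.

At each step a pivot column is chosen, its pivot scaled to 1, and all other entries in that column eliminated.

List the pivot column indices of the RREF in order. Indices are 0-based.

pivot columns: 0, 1

pivot(0,0)=12: scale R0 → (1, 10, 2)
  clear (1,0): R1 −= (3)R0 → (0, 5, 4)
pivot(1,1)=5: scale R1 → (0, 1, 6)
  clear (0,1): R0 −= (10)R1 → (1, 0, 7)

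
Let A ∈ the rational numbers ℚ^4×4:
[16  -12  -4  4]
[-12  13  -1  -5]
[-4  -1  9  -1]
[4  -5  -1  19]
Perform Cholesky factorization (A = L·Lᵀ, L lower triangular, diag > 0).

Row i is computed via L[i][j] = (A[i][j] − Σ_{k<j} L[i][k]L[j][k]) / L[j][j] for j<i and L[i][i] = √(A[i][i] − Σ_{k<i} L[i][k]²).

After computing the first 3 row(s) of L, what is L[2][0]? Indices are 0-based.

Step 1: L[0][0] = √(16) = 4.
  L[1][0] = (-12) / L[0][0] = -3.
Step 2: L[1][1] = √(4) = 2.
  L[2][0] = (-4) / L[0][0] = -1.
  L[2][1] = (-4) / L[1][1] = -2.
Step 3: L[2][2] = √(4) = 2.

L[2][0] = -1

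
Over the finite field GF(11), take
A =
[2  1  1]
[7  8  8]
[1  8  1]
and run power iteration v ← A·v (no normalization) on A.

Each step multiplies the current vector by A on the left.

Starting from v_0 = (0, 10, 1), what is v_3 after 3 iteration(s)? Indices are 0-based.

v_0 = (0, 10, 1).
v_1 = A·v_0 = (0, 0, 4).
v_2 = A·v_1 = (4, 10, 4).
v_3 = A·v_2 = (0, 8, 0).

v_3 = (0, 8, 0)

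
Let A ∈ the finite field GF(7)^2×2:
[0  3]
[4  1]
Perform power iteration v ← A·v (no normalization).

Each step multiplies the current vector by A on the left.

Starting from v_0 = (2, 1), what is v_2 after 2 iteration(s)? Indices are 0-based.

v_0 = (2, 1).
v_1 = A·v_0 = (3, 2).
v_2 = A·v_1 = (6, 0).

v_2 = (6, 0)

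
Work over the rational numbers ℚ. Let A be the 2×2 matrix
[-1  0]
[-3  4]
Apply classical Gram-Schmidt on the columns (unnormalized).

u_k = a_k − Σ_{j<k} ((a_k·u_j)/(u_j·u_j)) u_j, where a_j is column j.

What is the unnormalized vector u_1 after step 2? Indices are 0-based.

Step 1: u_0 = a_0 = (-1, -3).
Step 2: u_1 = a_1 − (-6/5)·u_0 = (-6/5, 2/5).

u_1 = (-6/5, 2/5)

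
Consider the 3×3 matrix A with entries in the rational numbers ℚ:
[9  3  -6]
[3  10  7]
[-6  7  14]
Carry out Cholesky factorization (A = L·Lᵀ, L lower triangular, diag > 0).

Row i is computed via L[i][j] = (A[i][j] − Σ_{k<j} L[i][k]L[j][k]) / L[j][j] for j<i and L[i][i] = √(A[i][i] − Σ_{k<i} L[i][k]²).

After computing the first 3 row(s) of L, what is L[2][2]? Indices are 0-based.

Step 1: L[0][0] = √(9) = 3.
  L[1][0] = (3) / L[0][0] = 1.
Step 2: L[1][1] = √(9) = 3.
  L[2][0] = (-6) / L[0][0] = -2.
  L[2][1] = (9) / L[1][1] = 3.
Step 3: L[2][2] = √(1) = 1.

L[2][2] = 1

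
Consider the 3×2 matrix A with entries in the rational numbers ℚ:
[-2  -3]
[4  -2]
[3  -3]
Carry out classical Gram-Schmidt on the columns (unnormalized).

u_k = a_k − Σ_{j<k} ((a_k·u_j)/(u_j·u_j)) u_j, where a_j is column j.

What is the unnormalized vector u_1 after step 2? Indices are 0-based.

u_1 = (-109/29, -14/29, -54/29)

Step 1: u_0 = a_0 = (-2, 4, 3).
Step 2: u_1 = a_1 − (-11/29)·u_0 = (-109/29, -14/29, -54/29).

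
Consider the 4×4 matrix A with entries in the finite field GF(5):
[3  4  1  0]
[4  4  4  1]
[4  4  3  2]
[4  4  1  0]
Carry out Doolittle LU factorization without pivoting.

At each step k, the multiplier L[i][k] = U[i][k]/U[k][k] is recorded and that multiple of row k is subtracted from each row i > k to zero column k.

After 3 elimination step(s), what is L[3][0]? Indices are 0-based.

L[3][0] = 3

k=0: U[0][0]=3
  eliminate (1,0): mult=3, new row 1: (0, 2, 1, 1); set L[1][0]=3
  eliminate (2,0): mult=3, new row 2: (0, 2, 0, 2); set L[2][0]=3
  eliminate (3,0): mult=3, new row 3: (0, 2, 3, 0); set L[3][0]=3
k=1: U[1][1]=2
  eliminate (2,1): mult=1, new row 2: (0, 0, 4, 1); set L[2][1]=1
  eliminate (3,1): mult=1, new row 3: (0, 0, 2, 4); set L[3][1]=1
k=2: U[2][2]=4
  eliminate (3,2): mult=3, new row 3: (0, 0, 0, 1); set L[3][2]=3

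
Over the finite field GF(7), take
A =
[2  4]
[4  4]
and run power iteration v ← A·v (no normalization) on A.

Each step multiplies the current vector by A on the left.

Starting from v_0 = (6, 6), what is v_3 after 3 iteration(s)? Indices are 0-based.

v_3 = (3, 6)

v_0 = (6, 6).
v_1 = A·v_0 = (1, 6).
v_2 = A·v_1 = (5, 0).
v_3 = A·v_2 = (3, 6).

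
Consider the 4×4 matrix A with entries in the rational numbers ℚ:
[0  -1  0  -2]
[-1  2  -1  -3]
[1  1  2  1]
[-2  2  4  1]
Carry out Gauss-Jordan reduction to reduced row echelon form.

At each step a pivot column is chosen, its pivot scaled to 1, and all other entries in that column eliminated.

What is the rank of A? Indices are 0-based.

pivot(0,0): swap R0↔R1
pivot(0,0)=-1: scale R0 → (1, -2, 1, 3)
  clear (2,0): R2 −= (1)R0 → (0, 3, 1, -2)
  clear (3,0): R3 −= (-2)R0 → (0, -2, 6, 7)
pivot(1,1)=-1: scale R1 → (0, 1, 0, 2)
  clear (0,1): R0 −= (-2)R1 → (1, 0, 1, 7)
  clear (2,1): R2 −= (3)R1 → (0, 0, 1, -8)
  clear (3,1): R3 −= (-2)R1 → (0, 0, 6, 11)
pivot(2,2)=1: scale R2 → (0, 0, 1, -8)
  clear (0,2): R0 −= (1)R2 → (1, 0, 0, 15)
  clear (3,2): R3 −= (6)R2 → (0, 0, 0, 59)
pivot(3,3)=59: scale R3 → (0, 0, 0, 1)
  clear (0,3): R0 −= (15)R3 → (1, 0, 0, 0)
  clear (1,3): R1 −= (2)R3 → (0, 1, 0, 0)
  clear (2,3): R2 −= (-8)R3 → (0, 0, 1, 0)

rank = 4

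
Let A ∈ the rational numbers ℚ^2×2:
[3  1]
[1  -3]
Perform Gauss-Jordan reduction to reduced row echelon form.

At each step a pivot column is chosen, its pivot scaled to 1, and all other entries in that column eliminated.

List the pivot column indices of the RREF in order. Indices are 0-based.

pivot columns: 0, 1

pivot(0,0)=3: scale R0 → (1, 1/3)
  clear (1,0): R1 −= (1)R0 → (0, -10/3)
pivot(1,1)=-10/3: scale R1 → (0, 1)
  clear (0,1): R0 −= (1/3)R1 → (1, 0)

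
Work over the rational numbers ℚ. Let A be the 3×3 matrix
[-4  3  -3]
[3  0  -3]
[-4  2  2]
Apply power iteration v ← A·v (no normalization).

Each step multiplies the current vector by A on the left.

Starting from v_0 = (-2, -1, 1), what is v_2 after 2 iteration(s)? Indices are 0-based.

v_0 = (-2, -1, 1).
v_1 = A·v_0 = (2, -9, 8).
v_2 = A·v_1 = (-59, -18, -10).

v_2 = (-59, -18, -10)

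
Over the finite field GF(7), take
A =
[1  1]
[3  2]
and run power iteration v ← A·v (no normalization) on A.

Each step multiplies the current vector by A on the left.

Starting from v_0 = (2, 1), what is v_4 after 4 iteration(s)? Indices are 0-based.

v_4 = (0, 1)

v_0 = (2, 1).
v_1 = A·v_0 = (3, 1).
v_2 = A·v_1 = (4, 4).
v_3 = A·v_2 = (1, 6).
v_4 = A·v_3 = (0, 1).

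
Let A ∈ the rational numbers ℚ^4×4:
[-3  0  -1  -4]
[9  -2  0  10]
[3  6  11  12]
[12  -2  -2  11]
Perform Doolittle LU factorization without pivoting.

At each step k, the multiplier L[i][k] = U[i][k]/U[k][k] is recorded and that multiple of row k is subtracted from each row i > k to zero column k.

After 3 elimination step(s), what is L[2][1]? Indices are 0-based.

L[2][1] = -3

[col 0] pivot -3
  R1 -= -3*R0 → (0, -2, -3, -2)  (L[1][0] := -3)
  R2 -= -1*R0 → (0, 6, 10, 8)  (L[2][0] := -1)
  R3 -= -4*R0 → (0, -2, -6, -5)  (L[3][0] := -4)
[col 1] pivot -2
  R2 -= -3*R1 → (0, 0, 1, 2)  (L[2][1] := -3)
  R3 -= 1*R1 → (0, 0, -3, -3)  (L[3][1] := 1)
[col 2] pivot 1
  R3 -= -3*R2 → (0, 0, 0, 3)  (L[3][2] := -3)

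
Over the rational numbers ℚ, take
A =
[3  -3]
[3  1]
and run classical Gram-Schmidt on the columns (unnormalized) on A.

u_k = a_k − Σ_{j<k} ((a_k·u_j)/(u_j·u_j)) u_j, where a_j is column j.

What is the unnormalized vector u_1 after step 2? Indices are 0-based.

Step 1: u_0 = a_0 = (3, 3).
Step 2: u_1 = a_1 − (-1/3)·u_0 = (-2, 2).

u_1 = (-2, 2)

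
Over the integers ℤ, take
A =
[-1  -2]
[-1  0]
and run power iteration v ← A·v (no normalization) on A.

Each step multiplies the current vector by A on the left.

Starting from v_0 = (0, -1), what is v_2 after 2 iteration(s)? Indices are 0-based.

v_2 = (-2, -2)

v_0 = (0, -1).
v_1 = A·v_0 = (2, 0).
v_2 = A·v_1 = (-2, -2).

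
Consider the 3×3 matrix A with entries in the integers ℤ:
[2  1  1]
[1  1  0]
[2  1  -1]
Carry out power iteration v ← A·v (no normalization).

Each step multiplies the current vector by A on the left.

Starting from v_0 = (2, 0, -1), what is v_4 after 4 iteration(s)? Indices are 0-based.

v_4 = (114, 52, 58)

v_0 = (2, 0, -1).
v_1 = A·v_0 = (3, 2, 5).
v_2 = A·v_1 = (13, 5, 3).
v_3 = A·v_2 = (34, 18, 28).
v_4 = A·v_3 = (114, 52, 58).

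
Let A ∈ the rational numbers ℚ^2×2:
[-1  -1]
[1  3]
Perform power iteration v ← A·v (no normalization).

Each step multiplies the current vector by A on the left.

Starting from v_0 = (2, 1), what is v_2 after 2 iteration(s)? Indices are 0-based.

v_2 = (-2, 12)

v_0 = (2, 1).
v_1 = A·v_0 = (-3, 5).
v_2 = A·v_1 = (-2, 12).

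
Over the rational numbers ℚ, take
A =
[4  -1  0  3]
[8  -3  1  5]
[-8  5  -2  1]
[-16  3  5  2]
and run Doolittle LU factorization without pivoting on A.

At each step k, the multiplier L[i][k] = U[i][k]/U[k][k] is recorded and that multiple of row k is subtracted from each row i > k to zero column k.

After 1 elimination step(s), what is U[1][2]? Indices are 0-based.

U[1][2] = 1

[col 0] pivot 4
  R1 -= 2*R0 → (0, -1, 1, -1)  (L[1][0] := 2)
  R2 -= -2*R0 → (0, 3, -2, 7)  (L[2][0] := -2)
  R3 -= -4*R0 → (0, -1, 5, 14)  (L[3][0] := -4)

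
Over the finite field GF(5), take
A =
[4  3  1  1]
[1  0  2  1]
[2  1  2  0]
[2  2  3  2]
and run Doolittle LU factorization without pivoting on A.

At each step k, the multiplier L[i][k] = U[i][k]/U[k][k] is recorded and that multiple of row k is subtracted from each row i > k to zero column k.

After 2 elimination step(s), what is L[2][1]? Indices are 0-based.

Step 1: pivot at (0,0) is 4.
  row1 ← row1 − (4)·row0  ⇒  L[1][0]=4, U row1=(0, 3, 3, 2)
  row2 ← row2 − (3)·row0  ⇒  L[2][0]=3, U row2=(0, 2, 4, 2)
  row3 ← row3 − (3)·row0  ⇒  L[3][0]=3, U row3=(0, 3, 0, 4)
Step 2: pivot at (1,1) is 3.
  row2 ← row2 − (4)·row1  ⇒  L[2][1]=4, U row2=(0, 0, 2, 4)
  row3 ← row3 − (1)·row1  ⇒  L[3][1]=1, U row3=(0, 0, 2, 2)

L[2][1] = 4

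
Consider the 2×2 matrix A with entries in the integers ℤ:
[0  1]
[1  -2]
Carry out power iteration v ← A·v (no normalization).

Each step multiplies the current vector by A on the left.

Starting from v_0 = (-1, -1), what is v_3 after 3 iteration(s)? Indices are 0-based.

v_3 = (-3, 7)

v_0 = (-1, -1).
v_1 = A·v_0 = (-1, 1).
v_2 = A·v_1 = (1, -3).
v_3 = A·v_2 = (-3, 7).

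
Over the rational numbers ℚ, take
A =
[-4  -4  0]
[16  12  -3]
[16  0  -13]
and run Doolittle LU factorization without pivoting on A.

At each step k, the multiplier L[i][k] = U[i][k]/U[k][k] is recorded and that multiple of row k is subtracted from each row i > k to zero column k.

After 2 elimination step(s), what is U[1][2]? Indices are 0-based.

[col 0] pivot -4
  R1 -= -4*R0 → (0, -4, -3)  (L[1][0] := -4)
  R2 -= -4*R0 → (0, -16, -13)  (L[2][0] := -4)
[col 1] pivot -4
  R2 -= 4*R1 → (0, 0, -1)  (L[2][1] := 4)

U[1][2] = -3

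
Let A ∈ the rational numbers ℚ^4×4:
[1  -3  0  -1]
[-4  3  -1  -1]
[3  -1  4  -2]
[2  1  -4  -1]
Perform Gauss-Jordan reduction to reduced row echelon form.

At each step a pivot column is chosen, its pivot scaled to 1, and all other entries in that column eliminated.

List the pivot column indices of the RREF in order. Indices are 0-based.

pivot columns: 0, 1, 2, 3

[1] R0 /= 1  ⇒  (1, -3, 0, -1)
     R1 -= -4·R0  ⇒  (0, -9, -1, -5)
     R2 -= 3·R0  ⇒  (0, 8, 4, 1)
     R3 -= 2·R0  ⇒  (0, 7, -4, 1)
[2] R1 /= -9  ⇒  (0, 1, 1/9, 5/9)
     R0 -= -3·R1  ⇒  (1, 0, 1/3, 2/3)
     R2 -= 8·R1  ⇒  (0, 0, 28/9, -31/9)
     R3 -= 7·R1  ⇒  (0, 0, -43/9, -26/9)
[3] R2 /= 28/9  ⇒  (0, 0, 1, -31/28)
     R0 -= 1/3·R2  ⇒  (1, 0, 0, 29/28)
     R1 -= 1/9·R2  ⇒  (0, 1, 0, 19/28)
     R3 -= -43/9·R2  ⇒  (0, 0, 0, -229/28)
[4] R3 /= -229/28  ⇒  (0, 0, 0, 1)
     R0 -= 29/28·R3  ⇒  (1, 0, 0, 0)
     R1 -= 19/28·R3  ⇒  (0, 1, 0, 0)
     R2 -= -31/28·R3  ⇒  (0, 0, 1, 0)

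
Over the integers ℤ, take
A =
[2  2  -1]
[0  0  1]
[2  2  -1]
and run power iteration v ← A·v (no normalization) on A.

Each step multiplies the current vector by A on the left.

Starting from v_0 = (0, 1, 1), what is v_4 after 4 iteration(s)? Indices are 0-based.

v_0 = (0, 1, 1).
v_1 = A·v_0 = (1, 1, 1).
v_2 = A·v_1 = (3, 1, 3).
v_3 = A·v_2 = (5, 3, 5).
v_4 = A·v_3 = (11, 5, 11).

v_4 = (11, 5, 11)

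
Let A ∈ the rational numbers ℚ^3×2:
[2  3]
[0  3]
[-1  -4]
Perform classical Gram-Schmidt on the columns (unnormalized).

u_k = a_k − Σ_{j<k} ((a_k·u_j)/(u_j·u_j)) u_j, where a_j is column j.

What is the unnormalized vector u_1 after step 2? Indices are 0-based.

Step 1: u_0 = a_0 = (2, 0, -1).
Step 2: u_1 = a_1 − (2)·u_0 = (-1, 3, -2).

u_1 = (-1, 3, -2)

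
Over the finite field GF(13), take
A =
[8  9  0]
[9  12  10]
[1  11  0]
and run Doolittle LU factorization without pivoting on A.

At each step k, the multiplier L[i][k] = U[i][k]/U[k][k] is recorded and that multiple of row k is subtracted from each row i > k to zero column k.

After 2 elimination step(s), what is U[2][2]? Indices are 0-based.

U[2][2] = 8

[col 0] pivot 8
  R1 -= 6*R0 → (0, 10, 10)  (L[1][0] := 6)
  R2 -= 5*R0 → (0, 5, 0)  (L[2][0] := 5)
[col 1] pivot 10
  R2 -= 7*R1 → (0, 0, 8)  (L[2][1] := 7)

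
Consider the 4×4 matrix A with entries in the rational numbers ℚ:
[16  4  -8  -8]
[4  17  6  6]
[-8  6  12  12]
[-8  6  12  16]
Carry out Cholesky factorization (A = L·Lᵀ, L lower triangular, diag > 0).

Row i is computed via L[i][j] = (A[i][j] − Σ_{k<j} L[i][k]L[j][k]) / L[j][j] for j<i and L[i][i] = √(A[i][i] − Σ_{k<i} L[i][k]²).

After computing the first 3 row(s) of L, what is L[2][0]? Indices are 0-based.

Step 1: L[0][0] = √(16) = 4.
  L[1][0] = (4) / L[0][0] = 1.
Step 2: L[1][1] = √(16) = 4.
  L[2][0] = (-8) / L[0][0] = -2.
  L[2][1] = (8) / L[1][1] = 2.
Step 3: L[2][2] = √(4) = 2.

L[2][0] = -2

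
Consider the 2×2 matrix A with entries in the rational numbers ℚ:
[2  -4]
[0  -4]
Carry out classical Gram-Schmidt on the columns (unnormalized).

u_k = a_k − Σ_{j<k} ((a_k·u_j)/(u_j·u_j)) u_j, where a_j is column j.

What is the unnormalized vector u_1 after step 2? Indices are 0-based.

u_1 = (0, -4)

Step 1: u_0 = a_0 = (2, 0).
Step 2: u_1 = a_1 − (-2)·u_0 = (0, -4).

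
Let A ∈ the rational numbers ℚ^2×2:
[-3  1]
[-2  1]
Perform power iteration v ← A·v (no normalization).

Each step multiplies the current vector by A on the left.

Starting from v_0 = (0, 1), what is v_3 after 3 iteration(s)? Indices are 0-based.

v_3 = (5, 3)

v_0 = (0, 1).
v_1 = A·v_0 = (1, 1).
v_2 = A·v_1 = (-2, -1).
v_3 = A·v_2 = (5, 3).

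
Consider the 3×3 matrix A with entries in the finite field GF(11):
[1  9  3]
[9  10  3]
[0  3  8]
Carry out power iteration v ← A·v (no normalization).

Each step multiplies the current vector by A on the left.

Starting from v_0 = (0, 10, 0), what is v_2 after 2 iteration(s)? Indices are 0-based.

v_0 = (0, 10, 0).
v_1 = A·v_0 = (2, 1, 8).
v_2 = A·v_1 = (2, 8, 1).

v_2 = (2, 8, 1)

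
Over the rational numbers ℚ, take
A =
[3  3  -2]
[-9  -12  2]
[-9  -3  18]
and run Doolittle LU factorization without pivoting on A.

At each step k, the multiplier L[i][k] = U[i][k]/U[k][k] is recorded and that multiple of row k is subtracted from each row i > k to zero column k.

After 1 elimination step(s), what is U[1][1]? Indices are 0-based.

U[1][1] = -3

[col 0] pivot 3
  R1 -= -3*R0 → (0, -3, -4)  (L[1][0] := -3)
  R2 -= -3*R0 → (0, 6, 12)  (L[2][0] := -3)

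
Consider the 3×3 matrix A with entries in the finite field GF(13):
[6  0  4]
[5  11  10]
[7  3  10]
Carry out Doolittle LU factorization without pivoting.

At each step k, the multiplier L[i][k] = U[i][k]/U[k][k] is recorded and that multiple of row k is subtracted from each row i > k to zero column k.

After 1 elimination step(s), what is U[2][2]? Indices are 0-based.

[col 0] pivot 6
  R1 -= 3*R0 → (0, 11, 11)  (L[1][0] := 3)
  R2 -= 12*R0 → (0, 3, 1)  (L[2][0] := 12)

U[2][2] = 1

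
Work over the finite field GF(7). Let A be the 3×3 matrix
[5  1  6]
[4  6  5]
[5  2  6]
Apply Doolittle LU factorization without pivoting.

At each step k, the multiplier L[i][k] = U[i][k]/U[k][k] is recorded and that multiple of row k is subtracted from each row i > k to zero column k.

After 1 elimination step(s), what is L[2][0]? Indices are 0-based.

L[2][0] = 1

Step 1: pivot at (0,0) is 5.
  row1 ← row1 − (5)·row0  ⇒  L[1][0]=5, U row1=(0, 1, 3)
  row2 ← row2 − (1)·row0  ⇒  L[2][0]=1, U row2=(0, 1, 0)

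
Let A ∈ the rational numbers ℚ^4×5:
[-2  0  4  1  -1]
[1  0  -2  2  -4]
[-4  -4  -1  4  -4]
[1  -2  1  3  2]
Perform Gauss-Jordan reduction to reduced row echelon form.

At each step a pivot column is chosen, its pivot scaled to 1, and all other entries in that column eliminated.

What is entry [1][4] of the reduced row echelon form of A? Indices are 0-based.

M[1][4] = -5/2

[1] R0 /= -2  ⇒  (1, 0, -2, -1/2, 1/2)
     R1 -= 1·R0  ⇒  (0, 0, 0, 5/2, -9/2)
     R2 -= -4·R0  ⇒  (0, -4, -9, 2, -2)
     R3 -= 1·R0  ⇒  (0, -2, 3, 7/2, 3/2)
[2] R1 <-> R2
[2] R1 /= -4  ⇒  (0, 1, 9/4, -1/2, 1/2)
     R3 -= -2·R1  ⇒  (0, 0, 15/2, 5/2, 5/2)
[3] R2 <-> R3
[3] R2 /= 15/2  ⇒  (0, 0, 1, 1/3, 1/3)
     R0 -= -2·R2  ⇒  (1, 0, 0, 1/6, 7/6)
     R1 -= 9/4·R2  ⇒  (0, 1, 0, -5/4, -1/4)
[4] R3 /= 5/2  ⇒  (0, 0, 0, 1, -9/5)
     R0 -= 1/6·R3  ⇒  (1, 0, 0, 0, 22/15)
     R1 -= -5/4·R3  ⇒  (0, 1, 0, 0, -5/2)
     R2 -= 1/3·R3  ⇒  (0, 0, 1, 0, 14/15)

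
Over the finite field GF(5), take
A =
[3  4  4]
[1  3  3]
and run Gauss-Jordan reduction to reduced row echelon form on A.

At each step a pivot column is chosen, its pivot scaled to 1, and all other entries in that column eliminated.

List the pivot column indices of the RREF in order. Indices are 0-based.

pivot columns: 0

[1] R0 /= 3  ⇒  (1, 3, 3)
     R1 -= 1·R0  ⇒  (0, 0, 0)
column 1 empty below row 1
column 2 empty below row 1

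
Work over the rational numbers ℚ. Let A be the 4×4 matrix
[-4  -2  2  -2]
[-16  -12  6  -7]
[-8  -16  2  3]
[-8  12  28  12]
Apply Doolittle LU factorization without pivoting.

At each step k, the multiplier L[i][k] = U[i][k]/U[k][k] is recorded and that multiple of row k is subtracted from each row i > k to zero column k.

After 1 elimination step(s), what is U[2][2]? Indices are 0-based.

[col 0] pivot -4
  R1 -= 4*R0 → (0, -4, -2, 1)  (L[1][0] := 4)
  R2 -= 2*R0 → (0, -12, -2, 7)  (L[2][0] := 2)
  R3 -= 2*R0 → (0, 16, 24, 16)  (L[3][0] := 2)

U[2][2] = -2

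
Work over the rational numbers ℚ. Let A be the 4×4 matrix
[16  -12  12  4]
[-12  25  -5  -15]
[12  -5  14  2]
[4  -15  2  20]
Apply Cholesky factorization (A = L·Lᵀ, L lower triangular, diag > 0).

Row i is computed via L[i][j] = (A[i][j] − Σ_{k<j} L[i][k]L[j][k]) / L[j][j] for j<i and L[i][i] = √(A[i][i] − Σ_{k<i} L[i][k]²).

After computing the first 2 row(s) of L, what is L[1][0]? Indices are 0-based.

L[1][0] = -3

Step 1: L[0][0] = √(16) = 4.
  L[1][0] = (-12) / L[0][0] = -3.
Step 2: L[1][1] = √(16) = 4.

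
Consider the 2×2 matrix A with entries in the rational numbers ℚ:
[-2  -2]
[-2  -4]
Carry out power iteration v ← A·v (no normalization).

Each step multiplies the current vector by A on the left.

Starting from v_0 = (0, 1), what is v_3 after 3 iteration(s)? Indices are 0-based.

v_3 = (-64, -104)

v_0 = (0, 1).
v_1 = A·v_0 = (-2, -4).
v_2 = A·v_1 = (12, 20).
v_3 = A·v_2 = (-64, -104).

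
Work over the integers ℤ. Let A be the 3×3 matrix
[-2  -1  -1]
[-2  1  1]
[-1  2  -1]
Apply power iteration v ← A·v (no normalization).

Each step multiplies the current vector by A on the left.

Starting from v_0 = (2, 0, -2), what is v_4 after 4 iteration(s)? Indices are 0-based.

v_4 = (52, -20, -52)

v_0 = (2, 0, -2).
v_1 = A·v_0 = (-2, -6, 0).
v_2 = A·v_1 = (10, -2, -10).
v_3 = A·v_2 = (-8, -32, -4).
v_4 = A·v_3 = (52, -20, -52).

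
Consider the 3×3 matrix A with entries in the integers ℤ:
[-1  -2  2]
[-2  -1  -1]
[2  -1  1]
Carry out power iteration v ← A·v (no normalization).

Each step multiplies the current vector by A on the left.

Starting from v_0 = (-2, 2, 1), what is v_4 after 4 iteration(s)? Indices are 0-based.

v_4 = (-112, 24, -76)

v_0 = (-2, 2, 1).
v_1 = A·v_0 = (0, 1, -5).
v_2 = A·v_1 = (-12, 4, -6).
v_3 = A·v_2 = (-8, 26, -34).
v_4 = A·v_3 = (-112, 24, -76).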